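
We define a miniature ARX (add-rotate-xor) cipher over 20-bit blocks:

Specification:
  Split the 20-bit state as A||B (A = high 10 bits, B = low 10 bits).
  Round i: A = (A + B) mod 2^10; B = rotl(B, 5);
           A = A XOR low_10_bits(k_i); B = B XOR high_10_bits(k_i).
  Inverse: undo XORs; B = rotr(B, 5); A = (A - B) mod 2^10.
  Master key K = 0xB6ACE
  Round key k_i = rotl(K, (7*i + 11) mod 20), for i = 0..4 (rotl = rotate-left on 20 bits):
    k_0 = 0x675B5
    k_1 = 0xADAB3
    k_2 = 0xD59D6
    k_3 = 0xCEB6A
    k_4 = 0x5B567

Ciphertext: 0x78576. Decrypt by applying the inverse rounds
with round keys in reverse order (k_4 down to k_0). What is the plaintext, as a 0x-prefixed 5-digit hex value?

0x8079A

s_0 = ciphertext = 0x78576
s_1 = InvRound(s_0, k_4) = 0x49B60
s_2 = InvRound(s_1, k_3) = 0xC2B42
s_3 = InvRound(s_2, k_2) = 0x17280
s_4 = InvRound(s_3, k_1) = 0x0BAC1
s_5 = InvRound(s_4, k_0) = 0x8079A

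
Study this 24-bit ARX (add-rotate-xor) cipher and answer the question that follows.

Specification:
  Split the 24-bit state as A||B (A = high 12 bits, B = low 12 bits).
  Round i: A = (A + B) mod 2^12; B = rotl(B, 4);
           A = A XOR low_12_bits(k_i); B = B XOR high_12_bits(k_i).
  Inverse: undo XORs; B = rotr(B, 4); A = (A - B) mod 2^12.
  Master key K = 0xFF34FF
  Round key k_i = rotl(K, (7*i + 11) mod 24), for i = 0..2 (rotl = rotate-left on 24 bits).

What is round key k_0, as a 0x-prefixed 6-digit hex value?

0xA7FFF9

K = 0xFF34FF
k_0 = rotl(K, (7*0+11) mod 24) = rotl(K, 11) = 0xA7FFF9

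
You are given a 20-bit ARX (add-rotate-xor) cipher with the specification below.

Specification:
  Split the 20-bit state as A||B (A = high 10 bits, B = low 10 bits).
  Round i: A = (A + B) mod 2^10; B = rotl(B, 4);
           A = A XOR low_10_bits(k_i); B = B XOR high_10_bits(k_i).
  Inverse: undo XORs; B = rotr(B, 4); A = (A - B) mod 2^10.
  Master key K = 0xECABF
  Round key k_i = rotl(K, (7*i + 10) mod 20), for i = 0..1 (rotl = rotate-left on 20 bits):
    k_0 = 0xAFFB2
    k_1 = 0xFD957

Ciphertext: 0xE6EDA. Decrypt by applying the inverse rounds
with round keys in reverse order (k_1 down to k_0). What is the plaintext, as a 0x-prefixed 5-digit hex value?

0x2BB5A

s_0 = ciphertext = 0xE6EDA
s_1 = InvRound(s_0, k_1) = 0xEEB12
s_2 = InvRound(s_1, k_0) = 0x2BB5A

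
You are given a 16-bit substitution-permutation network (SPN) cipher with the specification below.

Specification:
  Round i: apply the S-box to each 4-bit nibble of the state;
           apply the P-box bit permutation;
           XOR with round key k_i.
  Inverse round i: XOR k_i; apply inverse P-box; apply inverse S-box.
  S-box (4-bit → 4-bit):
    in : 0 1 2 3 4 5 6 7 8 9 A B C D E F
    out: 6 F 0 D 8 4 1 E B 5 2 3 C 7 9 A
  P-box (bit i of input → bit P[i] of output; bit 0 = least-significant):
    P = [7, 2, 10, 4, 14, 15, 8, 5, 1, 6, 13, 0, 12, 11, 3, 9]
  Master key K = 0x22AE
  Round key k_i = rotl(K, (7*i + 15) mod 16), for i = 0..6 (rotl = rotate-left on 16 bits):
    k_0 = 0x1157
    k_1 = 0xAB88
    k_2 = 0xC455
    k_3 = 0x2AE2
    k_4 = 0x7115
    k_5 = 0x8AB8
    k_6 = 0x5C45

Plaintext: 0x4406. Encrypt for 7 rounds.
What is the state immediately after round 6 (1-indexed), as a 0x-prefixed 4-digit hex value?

s_0 = plaintext = 0x4406
s_1 = Round(s_0, k_0) = 0x92D6
s_2 = Round(s_1, k_1) = 0x7A00
s_3 = Round(s_2, k_2) = 0x4B19
s_4 = Round(s_3, k_3) = 0xED00
s_5 = Round(s_4, k_4) = 0xC653
s_6 = Round(s_5, k_5) = 0x8D22
s_7 = Round(s_6, k_6) = 0x6607

0x8D22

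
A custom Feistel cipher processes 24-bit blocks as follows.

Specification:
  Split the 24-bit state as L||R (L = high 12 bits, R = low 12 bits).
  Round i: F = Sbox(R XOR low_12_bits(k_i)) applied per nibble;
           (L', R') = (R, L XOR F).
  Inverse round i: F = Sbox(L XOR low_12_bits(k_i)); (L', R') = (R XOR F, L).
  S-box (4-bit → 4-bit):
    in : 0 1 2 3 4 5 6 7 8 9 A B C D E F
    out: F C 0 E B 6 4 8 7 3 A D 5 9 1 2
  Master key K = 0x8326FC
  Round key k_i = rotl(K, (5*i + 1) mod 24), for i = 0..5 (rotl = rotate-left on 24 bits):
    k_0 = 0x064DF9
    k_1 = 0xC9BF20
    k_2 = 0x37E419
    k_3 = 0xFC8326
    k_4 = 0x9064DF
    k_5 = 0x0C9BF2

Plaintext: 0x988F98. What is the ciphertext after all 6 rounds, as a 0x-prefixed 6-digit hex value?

s_0 = plaintext = 0x988F98
s_1 = Round(s_0, k_0) = 0xF989C4
s_2 = Round(s_1, k_1) = 0x9C4B83
s_3 = Round(s_2, k_2) = 0xB83BFE
s_4 = Round(s_3, k_3) = 0xBFEC14
s_5 = Round(s_4, k_4) = 0xC14CA3
s_6 = Round(s_5, k_5) = 0xCA3478

0xCA3478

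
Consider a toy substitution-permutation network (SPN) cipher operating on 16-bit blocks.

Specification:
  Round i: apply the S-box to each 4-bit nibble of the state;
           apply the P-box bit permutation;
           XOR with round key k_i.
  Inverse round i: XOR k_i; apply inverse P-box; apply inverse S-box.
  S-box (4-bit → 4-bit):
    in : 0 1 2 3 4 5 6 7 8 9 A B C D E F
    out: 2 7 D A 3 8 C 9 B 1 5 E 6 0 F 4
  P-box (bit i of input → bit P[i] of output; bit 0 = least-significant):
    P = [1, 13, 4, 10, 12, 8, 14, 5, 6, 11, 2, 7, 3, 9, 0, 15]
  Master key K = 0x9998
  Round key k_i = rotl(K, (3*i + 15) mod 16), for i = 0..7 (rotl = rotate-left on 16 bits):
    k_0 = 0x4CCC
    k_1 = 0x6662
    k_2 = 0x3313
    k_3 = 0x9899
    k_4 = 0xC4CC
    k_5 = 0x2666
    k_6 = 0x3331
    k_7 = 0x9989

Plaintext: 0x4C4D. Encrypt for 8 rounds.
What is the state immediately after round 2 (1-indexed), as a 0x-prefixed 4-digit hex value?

s_0 = plaintext = 0x4C4D
s_1 = Round(s_0, k_0) = 0x57C0
s_2 = Round(s_1, k_1) = 0x87A2
s_3 = Round(s_2, k_2) = 0xE5C9
s_4 = Round(s_3, k_3) = 0x5B12
s_5 = Round(s_4, k_4) = 0x195A
s_6 = Round(s_5, k_5) = 0x241D
s_7 = Round(s_6, k_6) = 0xEA78
s_8 = Round(s_7, k_7) = 0x2FE6

0x87A2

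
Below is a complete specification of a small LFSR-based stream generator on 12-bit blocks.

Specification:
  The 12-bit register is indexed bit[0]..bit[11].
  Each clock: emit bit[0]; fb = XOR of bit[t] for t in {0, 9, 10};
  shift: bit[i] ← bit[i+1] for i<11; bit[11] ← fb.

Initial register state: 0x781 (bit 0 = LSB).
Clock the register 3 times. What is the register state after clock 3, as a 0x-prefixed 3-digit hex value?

reg_0 = 0x781
clock 1: out=1, reg = 0xBC0
clock 2: out=0, reg = 0xDE0
clock 3: out=0, reg = 0xEF0

0xEF0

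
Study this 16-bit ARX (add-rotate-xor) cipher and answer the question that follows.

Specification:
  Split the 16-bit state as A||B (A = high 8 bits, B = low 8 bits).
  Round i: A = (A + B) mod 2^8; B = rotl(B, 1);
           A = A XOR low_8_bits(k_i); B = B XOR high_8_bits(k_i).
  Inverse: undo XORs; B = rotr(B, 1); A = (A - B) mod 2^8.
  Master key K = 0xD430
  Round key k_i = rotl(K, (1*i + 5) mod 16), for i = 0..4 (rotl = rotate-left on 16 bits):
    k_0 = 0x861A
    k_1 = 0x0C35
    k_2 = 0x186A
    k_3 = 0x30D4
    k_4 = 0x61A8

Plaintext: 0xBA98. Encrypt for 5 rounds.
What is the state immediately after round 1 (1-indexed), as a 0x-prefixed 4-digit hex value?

0x48B7

s_0 = plaintext = 0xBA98
s_1 = Round(s_0, k_0) = 0x48B7
s_2 = Round(s_1, k_1) = 0xCA63
s_3 = Round(s_2, k_2) = 0x47DE
s_4 = Round(s_3, k_3) = 0xF18D
s_5 = Round(s_4, k_4) = 0xD67A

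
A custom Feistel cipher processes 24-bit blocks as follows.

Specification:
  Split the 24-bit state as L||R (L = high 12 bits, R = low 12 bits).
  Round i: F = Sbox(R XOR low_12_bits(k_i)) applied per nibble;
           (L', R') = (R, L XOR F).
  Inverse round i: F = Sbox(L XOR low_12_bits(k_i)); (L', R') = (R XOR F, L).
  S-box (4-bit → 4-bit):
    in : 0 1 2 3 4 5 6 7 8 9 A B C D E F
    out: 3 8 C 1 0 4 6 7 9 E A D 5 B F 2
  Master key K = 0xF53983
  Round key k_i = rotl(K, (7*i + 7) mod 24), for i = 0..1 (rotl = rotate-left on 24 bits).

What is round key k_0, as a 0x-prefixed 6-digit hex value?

0x9CC1FA

K = 0xF53983
k_0 = rotl(K, (7*0+7) mod 24) = rotl(K, 7) = 0x9CC1FA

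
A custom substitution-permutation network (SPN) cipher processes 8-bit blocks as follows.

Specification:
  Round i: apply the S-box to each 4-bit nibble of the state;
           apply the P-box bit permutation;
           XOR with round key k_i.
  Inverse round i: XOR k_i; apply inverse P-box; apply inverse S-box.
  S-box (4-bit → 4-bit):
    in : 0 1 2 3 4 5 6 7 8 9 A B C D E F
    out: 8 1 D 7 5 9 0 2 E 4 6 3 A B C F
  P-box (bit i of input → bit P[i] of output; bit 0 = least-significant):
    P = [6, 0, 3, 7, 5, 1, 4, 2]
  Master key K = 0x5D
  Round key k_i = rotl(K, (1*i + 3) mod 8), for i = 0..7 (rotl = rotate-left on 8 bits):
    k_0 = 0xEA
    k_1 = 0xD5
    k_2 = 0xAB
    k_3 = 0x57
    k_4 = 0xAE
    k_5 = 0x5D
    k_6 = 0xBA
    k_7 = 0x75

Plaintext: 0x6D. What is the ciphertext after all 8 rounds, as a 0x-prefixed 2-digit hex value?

0xA9

s_0 = plaintext = 0x6D
s_1 = Round(s_0, k_0) = 0x2B
s_2 = Round(s_1, k_1) = 0xA0
s_3 = Round(s_2, k_2) = 0x39
s_4 = Round(s_3, k_3) = 0x6D
s_5 = Round(s_4, k_4) = 0x6F
s_6 = Round(s_5, k_5) = 0x94
s_7 = Round(s_6, k_6) = 0xE2
s_8 = Round(s_7, k_7) = 0xA9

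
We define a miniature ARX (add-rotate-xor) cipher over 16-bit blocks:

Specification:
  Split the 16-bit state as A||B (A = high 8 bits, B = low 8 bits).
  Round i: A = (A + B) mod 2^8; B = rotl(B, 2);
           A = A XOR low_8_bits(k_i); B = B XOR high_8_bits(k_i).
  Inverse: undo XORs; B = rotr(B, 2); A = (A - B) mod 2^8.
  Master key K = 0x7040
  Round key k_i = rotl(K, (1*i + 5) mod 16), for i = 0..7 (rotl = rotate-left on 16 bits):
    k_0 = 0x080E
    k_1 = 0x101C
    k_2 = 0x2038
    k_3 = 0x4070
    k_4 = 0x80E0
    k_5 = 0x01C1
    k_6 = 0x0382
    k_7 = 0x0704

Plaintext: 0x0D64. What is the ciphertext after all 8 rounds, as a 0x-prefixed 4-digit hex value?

s_0 = plaintext = 0x0D64
s_1 = Round(s_0, k_0) = 0x7F99
s_2 = Round(s_1, k_1) = 0x0476
s_3 = Round(s_2, k_2) = 0x42F9
s_4 = Round(s_3, k_3) = 0x4BA7
s_5 = Round(s_4, k_4) = 0x121E
s_6 = Round(s_5, k_5) = 0xF179
s_7 = Round(s_6, k_6) = 0xE8E6
s_8 = Round(s_7, k_7) = 0xCA9C

0xCA9C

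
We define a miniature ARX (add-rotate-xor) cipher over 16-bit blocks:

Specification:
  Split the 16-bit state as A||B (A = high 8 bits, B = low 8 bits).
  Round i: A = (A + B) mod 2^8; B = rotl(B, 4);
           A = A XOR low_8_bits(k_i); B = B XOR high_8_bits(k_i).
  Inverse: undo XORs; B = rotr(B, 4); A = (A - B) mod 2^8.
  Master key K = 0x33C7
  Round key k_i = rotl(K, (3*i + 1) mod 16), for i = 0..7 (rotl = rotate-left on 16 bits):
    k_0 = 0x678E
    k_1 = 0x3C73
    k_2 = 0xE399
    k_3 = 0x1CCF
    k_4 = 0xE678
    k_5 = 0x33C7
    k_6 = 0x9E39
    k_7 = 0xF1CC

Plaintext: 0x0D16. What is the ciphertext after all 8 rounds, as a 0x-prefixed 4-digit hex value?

0x3E3B

s_0 = plaintext = 0x0D16
s_1 = Round(s_0, k_0) = 0xAD06
s_2 = Round(s_1, k_1) = 0xC05C
s_3 = Round(s_2, k_2) = 0x8526
s_4 = Round(s_3, k_3) = 0x647E
s_5 = Round(s_4, k_4) = 0x9A01
s_6 = Round(s_5, k_5) = 0x5C23
s_7 = Round(s_6, k_6) = 0x46AC
s_8 = Round(s_7, k_7) = 0x3E3B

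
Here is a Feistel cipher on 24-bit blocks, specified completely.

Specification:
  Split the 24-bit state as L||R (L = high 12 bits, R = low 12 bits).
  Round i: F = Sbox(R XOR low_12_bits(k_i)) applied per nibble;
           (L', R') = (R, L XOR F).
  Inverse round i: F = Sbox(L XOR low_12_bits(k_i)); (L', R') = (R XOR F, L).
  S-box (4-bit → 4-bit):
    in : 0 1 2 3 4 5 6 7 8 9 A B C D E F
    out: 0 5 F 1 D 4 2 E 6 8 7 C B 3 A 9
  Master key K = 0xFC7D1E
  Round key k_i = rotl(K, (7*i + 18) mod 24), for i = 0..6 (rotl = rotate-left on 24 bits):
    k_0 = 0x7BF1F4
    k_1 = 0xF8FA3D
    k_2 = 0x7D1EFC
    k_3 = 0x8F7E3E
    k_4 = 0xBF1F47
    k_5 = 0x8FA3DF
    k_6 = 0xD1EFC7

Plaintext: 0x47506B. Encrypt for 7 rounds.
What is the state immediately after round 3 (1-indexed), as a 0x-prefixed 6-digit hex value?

s_0 = plaintext = 0x47506B
s_1 = Round(s_0, k_0) = 0x06B1FC
s_2 = Round(s_1, k_1) = 0x1FCCDE
s_3 = Round(s_2, k_2) = 0xCDEE03
s_4 = Round(s_3, k_3) = 0xE03CCD
s_5 = Round(s_4, k_4) = 0xCCDF64
s_6 = Round(s_5, k_5) = 0xF64701
s_7 = Round(s_6, k_6) = 0x7019D6

0xCDEE03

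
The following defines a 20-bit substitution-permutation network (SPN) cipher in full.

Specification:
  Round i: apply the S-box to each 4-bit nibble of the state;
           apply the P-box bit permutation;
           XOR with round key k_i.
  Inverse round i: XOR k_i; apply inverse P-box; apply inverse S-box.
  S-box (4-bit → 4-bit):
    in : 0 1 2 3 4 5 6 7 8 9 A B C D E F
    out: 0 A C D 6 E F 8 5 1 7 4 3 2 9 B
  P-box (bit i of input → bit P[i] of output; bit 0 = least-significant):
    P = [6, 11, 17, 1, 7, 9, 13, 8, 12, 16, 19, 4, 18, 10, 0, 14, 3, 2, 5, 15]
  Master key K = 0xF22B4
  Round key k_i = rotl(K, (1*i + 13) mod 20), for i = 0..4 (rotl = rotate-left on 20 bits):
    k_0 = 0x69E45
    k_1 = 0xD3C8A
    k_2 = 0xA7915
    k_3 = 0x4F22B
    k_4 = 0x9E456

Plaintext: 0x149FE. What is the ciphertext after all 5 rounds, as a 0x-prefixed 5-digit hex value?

s_0 = plaintext = 0x149FE
s_1 = Round(s_0, k_0) = 0x60982
s_2 = Round(s_1, k_1) = 0xF8C24
s_3 = Round(s_2, k_2) = 0xDC018
s_4 = Round(s_3, k_3) = 0x2F56F
s_5 = Round(s_4, k_4) = 0x40BA4

0x40BA4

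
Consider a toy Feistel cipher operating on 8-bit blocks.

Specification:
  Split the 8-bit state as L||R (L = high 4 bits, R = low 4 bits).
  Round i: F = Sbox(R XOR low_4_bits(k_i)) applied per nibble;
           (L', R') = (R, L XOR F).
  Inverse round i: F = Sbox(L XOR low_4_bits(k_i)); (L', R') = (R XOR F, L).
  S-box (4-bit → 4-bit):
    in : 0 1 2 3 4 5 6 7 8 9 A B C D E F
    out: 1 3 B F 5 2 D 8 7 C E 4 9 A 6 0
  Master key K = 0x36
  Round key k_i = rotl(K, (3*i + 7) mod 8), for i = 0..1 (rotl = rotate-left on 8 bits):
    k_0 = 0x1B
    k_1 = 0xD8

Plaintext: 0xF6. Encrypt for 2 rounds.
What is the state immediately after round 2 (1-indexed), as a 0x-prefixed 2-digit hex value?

0x5C

s_0 = plaintext = 0xF6
s_1 = Round(s_0, k_0) = 0x65
s_2 = Round(s_1, k_1) = 0x5C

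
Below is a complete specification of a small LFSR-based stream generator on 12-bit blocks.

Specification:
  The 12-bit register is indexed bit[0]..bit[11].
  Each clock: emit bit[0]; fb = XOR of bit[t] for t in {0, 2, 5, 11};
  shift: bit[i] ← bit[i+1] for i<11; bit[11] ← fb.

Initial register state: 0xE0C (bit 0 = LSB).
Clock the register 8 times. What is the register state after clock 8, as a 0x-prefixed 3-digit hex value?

0xAAE

reg_0 = 0xE0C
clock 1: out=0, reg = 0x706
clock 2: out=0, reg = 0xB83
clock 3: out=1, reg = 0x5C1
clock 4: out=1, reg = 0xAE0
clock 5: out=0, reg = 0x570
clock 6: out=0, reg = 0xAB8
clock 7: out=0, reg = 0x55C
clock 8: out=0, reg = 0xAAE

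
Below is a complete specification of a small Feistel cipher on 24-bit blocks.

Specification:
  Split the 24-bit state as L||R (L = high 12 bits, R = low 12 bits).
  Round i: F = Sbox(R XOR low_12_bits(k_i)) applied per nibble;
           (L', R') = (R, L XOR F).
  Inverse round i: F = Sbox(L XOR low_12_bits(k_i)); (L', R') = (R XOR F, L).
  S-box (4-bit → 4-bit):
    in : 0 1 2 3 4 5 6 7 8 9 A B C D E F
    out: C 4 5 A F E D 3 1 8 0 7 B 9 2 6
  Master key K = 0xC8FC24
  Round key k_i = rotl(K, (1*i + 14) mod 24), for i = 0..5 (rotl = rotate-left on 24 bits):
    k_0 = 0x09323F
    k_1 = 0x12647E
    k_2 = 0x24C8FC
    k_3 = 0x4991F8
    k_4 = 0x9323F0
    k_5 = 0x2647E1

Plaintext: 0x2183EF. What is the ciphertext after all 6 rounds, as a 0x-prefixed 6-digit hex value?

s_0 = plaintext = 0x2183EF
s_1 = Round(s_0, k_0) = 0x3EF684
s_2 = Round(s_1, k_1) = 0x68468F
s_3 = Round(s_2, k_2) = 0x68F4BE
s_4 = Round(s_3, k_3) = 0x4BE872
s_5 = Round(s_4, k_4) = 0x8723AB
s_6 = Round(s_5, k_5) = 0x3AB782

0x3AB782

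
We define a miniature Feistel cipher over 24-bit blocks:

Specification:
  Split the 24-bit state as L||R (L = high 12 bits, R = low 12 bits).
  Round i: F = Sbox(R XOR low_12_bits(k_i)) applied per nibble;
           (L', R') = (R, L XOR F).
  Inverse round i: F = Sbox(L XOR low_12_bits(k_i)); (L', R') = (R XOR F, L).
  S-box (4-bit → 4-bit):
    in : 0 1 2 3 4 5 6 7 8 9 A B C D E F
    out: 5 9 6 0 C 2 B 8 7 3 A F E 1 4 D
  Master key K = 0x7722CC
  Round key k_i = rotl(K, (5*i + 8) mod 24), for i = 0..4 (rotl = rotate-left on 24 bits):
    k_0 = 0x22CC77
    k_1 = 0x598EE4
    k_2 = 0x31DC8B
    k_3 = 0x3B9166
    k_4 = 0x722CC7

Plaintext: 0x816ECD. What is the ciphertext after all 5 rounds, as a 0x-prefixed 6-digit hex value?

s_0 = plaintext = 0x816ECD
s_1 = Round(s_0, k_0) = 0xECDEEC
s_2 = Round(s_1, k_1) = 0xEECB9A
s_3 = Round(s_2, k_2) = 0xB9A675
s_4 = Round(s_3, k_3) = 0x67530A
s_5 = Round(s_4, k_4) = 0x30AB94

0x30AB94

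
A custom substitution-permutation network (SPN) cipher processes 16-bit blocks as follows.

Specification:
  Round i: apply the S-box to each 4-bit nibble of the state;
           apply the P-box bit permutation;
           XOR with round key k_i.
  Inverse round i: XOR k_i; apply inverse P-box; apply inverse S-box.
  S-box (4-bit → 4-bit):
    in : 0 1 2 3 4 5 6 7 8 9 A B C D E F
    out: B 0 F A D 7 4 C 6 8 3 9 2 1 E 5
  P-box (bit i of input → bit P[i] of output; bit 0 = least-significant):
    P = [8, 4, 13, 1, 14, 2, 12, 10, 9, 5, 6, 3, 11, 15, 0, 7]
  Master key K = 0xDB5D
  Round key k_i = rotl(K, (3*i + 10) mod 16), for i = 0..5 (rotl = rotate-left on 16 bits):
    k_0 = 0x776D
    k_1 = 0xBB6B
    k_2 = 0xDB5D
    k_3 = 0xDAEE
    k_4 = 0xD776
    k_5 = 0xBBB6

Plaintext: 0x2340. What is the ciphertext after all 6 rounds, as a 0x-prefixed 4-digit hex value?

s_0 = plaintext = 0x2340
s_1 = Round(s_0, k_0) = 0xAAD6
s_2 = Round(s_1, k_1) = 0x514B
s_3 = Round(s_2, k_2) = 0x065E
s_4 = Round(s_3, k_3) = 0x2238
s_5 = Round(s_4, k_4) = 0x798B
s_6 = Round(s_5, k_5) = 0xAA39

0xAA39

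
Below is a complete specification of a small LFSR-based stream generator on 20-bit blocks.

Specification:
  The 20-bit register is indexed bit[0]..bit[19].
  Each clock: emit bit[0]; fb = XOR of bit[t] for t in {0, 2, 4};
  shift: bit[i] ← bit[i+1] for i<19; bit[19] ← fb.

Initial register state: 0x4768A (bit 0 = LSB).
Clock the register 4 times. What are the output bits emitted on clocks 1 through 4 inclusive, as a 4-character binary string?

0101

reg_0 = 0x4768A
clock 1: out=0, reg = 0x23B45
clock 2: out=1, reg = 0x11DA2
clock 3: out=0, reg = 0x08ED1
clock 4: out=1, reg = 0x04768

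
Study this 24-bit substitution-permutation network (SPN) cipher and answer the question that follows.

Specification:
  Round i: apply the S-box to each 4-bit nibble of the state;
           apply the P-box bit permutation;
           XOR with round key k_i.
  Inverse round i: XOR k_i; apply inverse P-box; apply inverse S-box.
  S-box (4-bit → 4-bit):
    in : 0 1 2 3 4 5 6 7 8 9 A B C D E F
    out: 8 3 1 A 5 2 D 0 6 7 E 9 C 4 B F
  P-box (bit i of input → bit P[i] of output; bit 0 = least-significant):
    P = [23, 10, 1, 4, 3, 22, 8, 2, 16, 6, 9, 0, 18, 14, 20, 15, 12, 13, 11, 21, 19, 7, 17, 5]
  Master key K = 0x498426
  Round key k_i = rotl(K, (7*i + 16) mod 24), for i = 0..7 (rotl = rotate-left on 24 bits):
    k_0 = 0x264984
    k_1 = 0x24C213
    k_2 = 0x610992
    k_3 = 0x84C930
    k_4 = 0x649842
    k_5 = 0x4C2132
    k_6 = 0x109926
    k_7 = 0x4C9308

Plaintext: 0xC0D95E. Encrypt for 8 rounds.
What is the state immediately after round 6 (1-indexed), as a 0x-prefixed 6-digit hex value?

s_0 = plaintext = 0xC0D95E
s_1 = Round(s_0, k_0) = 0xD54FF4
s_2 = Round(s_1, k_1) = 0xF3E15C
s_3 = Round(s_2, k_2) = 0x0EE960
s_4 = Round(s_3, k_3) = 0xA13A4C
s_5 = Round(s_4, k_4) = 0x666BB9
s_6 = Round(s_5, k_5) = 0xF3BD1D
s_7 = Round(s_6, k_6) = 0x7E3B8C
s_8 = Round(s_7, k_7) = 0x2D621B

0xF3BD1D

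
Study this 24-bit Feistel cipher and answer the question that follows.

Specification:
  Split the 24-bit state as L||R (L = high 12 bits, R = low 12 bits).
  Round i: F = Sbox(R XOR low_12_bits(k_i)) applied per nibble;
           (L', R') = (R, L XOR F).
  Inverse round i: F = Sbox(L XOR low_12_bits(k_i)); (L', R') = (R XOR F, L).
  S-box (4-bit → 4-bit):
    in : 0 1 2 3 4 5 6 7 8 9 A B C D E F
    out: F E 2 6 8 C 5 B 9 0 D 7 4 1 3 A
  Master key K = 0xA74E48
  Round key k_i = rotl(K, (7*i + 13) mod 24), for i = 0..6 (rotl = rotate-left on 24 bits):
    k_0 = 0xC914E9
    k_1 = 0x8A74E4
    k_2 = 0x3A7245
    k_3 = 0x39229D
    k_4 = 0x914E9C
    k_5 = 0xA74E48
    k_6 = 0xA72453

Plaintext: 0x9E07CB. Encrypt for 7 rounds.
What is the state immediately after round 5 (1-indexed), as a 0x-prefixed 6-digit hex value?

0xA77522

s_0 = plaintext = 0x9E07CB
s_1 = Round(s_0, k_0) = 0x7CBFC2
s_2 = Round(s_1, k_1) = 0xFC20EE
s_3 = Round(s_2, k_2) = 0x0EED15
s_4 = Round(s_3, k_3) = 0xD15A77
s_5 = Round(s_4, k_4) = 0xA77522
s_6 = Round(s_5, k_5) = 0x522D2A
s_7 = Round(s_6, k_6) = 0xD2A592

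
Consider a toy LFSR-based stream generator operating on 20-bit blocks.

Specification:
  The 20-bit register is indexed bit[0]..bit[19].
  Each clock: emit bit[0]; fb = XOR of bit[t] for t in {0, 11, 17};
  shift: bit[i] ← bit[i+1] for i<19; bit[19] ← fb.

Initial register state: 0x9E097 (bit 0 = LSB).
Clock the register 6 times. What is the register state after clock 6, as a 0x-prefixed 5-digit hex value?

reg_0 = 0x9E097
clock 1: out=1, reg = 0xCF04B
clock 2: out=1, reg = 0xE7825
clock 3: out=1, reg = 0xF3C12
clock 4: out=0, reg = 0x79E09
clock 5: out=1, reg = 0xBCF04
clock 6: out=0, reg = 0x5E782

0x5E782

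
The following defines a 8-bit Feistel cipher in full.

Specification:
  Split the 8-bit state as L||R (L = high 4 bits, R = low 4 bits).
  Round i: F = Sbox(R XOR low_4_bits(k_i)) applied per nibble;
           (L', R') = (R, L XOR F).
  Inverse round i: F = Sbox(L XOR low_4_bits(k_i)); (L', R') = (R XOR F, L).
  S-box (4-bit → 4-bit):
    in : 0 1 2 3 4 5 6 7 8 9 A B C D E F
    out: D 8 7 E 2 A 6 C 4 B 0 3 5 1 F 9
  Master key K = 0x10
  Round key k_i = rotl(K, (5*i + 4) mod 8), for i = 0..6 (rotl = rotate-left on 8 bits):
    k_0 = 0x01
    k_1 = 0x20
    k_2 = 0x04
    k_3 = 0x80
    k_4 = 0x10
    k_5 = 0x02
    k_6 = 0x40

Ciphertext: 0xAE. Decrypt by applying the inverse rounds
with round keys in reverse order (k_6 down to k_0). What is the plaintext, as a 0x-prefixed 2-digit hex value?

0x30

s_0 = ciphertext = 0xAE
s_1 = InvRound(s_0, k_6) = 0xEA
s_2 = InvRound(s_1, k_5) = 0xFE
s_3 = InvRound(s_2, k_4) = 0x7F
s_4 = InvRound(s_3, k_3) = 0x37
s_5 = InvRound(s_4, k_2) = 0xB3
s_6 = InvRound(s_5, k_1) = 0x0B
s_7 = InvRound(s_6, k_0) = 0x30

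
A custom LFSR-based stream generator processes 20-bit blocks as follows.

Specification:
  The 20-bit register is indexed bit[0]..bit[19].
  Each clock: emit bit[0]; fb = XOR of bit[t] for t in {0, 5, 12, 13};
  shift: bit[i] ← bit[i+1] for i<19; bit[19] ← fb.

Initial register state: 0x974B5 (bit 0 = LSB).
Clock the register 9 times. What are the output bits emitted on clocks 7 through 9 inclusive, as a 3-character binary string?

reg_0 = 0x974B5
clock 1: out=1, reg = 0x4BA5A
clock 2: out=0, reg = 0x25D2D
clock 3: out=1, reg = 0x92E96
clock 4: out=0, reg = 0xC974B
clock 5: out=1, reg = 0x64BA5
clock 6: out=1, reg = 0x325D2
clock 7: out=0, reg = 0x992E9
clock 8: out=1, reg = 0xCC974
clock 9: out=0, reg = 0xE64BA

010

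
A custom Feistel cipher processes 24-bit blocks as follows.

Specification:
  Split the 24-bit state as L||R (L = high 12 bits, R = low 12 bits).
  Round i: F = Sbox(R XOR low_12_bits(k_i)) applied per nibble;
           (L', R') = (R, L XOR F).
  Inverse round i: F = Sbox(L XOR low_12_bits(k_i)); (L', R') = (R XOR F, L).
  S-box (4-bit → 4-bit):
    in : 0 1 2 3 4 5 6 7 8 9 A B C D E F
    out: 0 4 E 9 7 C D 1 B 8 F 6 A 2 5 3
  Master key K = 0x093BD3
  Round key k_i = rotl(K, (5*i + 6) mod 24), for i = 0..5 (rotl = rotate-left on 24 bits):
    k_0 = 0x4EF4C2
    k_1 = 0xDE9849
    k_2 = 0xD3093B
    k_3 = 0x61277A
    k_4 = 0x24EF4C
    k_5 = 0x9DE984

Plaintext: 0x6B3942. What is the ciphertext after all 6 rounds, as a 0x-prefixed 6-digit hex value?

0x6D3AEB

s_0 = plaintext = 0x6B3942
s_1 = Round(s_0, k_0) = 0x942403
s_2 = Round(s_1, k_1) = 0x40333D
s_3 = Round(s_2, k_2) = 0x33DB0E
s_4 = Round(s_3, k_3) = 0xB0E92A
s_5 = Round(s_4, k_4) = 0x92A6D3
s_6 = Round(s_5, k_5) = 0x6D3AEB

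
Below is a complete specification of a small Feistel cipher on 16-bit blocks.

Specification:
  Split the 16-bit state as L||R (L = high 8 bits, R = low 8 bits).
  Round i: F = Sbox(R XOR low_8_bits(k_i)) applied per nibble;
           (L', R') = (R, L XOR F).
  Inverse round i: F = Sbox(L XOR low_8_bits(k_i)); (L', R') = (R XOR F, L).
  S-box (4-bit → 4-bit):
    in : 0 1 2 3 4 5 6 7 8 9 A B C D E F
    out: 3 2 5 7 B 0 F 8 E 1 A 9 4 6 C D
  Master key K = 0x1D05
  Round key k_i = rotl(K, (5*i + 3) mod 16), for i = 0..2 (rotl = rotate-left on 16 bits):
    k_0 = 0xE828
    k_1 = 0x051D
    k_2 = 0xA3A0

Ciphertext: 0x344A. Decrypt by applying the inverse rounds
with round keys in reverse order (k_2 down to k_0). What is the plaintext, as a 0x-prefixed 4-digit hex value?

s_0 = ciphertext = 0x344A
s_1 = InvRound(s_0, k_2) = 0x5134
s_2 = InvRound(s_1, k_1) = 0x8051
s_3 = InvRound(s_2, k_0) = 0xFF80

0xFF80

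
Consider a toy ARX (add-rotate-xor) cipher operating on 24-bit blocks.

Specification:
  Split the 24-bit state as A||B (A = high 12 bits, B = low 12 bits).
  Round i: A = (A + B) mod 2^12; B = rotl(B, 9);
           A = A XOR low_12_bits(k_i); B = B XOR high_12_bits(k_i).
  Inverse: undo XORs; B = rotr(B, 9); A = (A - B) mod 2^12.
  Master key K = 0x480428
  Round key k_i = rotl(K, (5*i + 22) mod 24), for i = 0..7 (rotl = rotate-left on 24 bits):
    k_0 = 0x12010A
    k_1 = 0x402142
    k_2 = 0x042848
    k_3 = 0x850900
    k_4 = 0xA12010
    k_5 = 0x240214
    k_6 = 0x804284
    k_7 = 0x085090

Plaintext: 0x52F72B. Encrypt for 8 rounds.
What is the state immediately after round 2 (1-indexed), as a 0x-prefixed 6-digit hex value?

0x457EFA

s_0 = plaintext = 0x52F72B
s_1 = Round(s_0, k_0) = 0xD507C5
s_2 = Round(s_1, k_1) = 0x457EFA
s_3 = Round(s_2, k_2) = 0xB1959D
s_4 = Round(s_3, k_3) = 0x9B62E3
s_5 = Round(s_4, k_4) = 0xC89C4E
s_6 = Round(s_5, k_5) = 0xAC3FC9
s_7 = Round(s_6, k_6) = 0x808BFD
s_8 = Round(s_7, k_7) = 0x495BFA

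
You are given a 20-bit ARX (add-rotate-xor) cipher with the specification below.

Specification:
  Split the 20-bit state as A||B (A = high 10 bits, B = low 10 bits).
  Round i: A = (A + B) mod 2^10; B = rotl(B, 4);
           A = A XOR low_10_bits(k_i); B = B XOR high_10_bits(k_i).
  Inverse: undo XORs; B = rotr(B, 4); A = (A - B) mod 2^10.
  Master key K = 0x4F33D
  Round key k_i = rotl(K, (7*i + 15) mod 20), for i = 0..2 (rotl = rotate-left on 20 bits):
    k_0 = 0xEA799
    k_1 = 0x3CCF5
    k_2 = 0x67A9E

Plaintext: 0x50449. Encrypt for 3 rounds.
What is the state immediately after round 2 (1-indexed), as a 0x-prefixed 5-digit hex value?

0x6FB7F

s_0 = plaintext = 0x50449
s_1 = Round(s_0, k_0) = 0x84F38
s_2 = Round(s_1, k_1) = 0x6FB7F
s_3 = Round(s_2, k_2) = 0xE8E63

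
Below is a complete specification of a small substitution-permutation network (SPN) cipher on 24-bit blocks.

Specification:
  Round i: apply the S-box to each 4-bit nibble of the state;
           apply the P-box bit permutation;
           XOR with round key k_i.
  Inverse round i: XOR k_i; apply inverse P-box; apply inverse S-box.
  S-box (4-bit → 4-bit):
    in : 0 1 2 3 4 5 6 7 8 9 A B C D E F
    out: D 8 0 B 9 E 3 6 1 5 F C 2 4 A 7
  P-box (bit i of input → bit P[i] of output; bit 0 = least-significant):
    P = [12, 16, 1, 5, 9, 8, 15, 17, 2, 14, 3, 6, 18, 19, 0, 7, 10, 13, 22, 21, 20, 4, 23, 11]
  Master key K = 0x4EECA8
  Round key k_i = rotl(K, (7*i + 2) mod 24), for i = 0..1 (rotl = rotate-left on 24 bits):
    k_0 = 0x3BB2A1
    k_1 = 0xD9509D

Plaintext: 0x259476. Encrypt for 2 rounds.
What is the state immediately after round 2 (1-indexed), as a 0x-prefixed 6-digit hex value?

s_0 = plaintext = 0x259476
s_1 = Round(s_0, k_0) = 0x5E03E4
s_2 = Round(s_1, k_1) = 0x7F2968

0x7F2968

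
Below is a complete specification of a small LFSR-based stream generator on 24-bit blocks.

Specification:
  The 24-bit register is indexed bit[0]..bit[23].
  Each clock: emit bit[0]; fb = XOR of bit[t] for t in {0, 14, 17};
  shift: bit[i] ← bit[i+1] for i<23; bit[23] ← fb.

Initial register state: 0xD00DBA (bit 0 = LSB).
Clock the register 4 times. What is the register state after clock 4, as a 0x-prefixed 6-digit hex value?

reg_0 = 0xD00DBA
clock 1: out=0, reg = 0x6806DD
clock 2: out=1, reg = 0xB4036E
clock 3: out=0, reg = 0x5A01B7
clock 4: out=1, reg = 0x2D00DB

0x2D00DB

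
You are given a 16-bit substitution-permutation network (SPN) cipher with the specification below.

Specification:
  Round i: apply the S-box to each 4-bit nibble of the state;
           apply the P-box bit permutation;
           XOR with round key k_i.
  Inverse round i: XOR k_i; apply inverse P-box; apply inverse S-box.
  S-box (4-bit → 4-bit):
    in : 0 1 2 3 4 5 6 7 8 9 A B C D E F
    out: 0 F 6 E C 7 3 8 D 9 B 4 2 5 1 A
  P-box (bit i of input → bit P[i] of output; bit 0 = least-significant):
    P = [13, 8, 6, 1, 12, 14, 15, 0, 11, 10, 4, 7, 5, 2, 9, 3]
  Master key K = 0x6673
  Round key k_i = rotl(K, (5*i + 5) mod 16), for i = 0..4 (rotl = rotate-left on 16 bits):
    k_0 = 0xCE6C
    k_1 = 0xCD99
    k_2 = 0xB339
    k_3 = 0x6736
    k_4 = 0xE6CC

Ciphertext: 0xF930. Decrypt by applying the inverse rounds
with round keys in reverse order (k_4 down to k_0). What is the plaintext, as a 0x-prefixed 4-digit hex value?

s_0 = ciphertext = 0xF930
s_1 = InvRound(s_0, k_4) = 0x11E2
s_2 = InvRound(s_1, k_3) = 0x236D
s_3 = InvRound(s_2, k_2) = 0xCBDB
s_4 = InvRound(s_3, k_1) = 0xBC04
s_5 = InvRound(s_4, k_0) = 0x806D

0x806D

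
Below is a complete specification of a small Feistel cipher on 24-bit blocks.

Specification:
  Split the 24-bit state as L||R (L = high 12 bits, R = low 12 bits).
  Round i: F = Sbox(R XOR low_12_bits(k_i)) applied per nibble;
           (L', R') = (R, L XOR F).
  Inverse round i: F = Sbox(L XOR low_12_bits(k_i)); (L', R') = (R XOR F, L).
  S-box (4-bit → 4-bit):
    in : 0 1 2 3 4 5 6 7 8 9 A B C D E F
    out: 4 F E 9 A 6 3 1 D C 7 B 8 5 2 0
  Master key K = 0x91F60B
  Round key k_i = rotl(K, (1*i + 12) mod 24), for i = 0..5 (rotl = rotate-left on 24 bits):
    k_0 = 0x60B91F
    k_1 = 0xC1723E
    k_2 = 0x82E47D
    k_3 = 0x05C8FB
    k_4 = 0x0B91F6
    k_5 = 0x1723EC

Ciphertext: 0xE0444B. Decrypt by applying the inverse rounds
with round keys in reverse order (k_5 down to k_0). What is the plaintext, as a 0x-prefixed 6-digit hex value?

0x15261A

s_0 = ciphertext = 0xE0444B
s_1 = InvRound(s_0, k_5) = 0x166E04
s_2 = InvRound(s_1, k_4) = 0xAC0166
s_3 = InvRound(s_2, k_3) = 0xFFDAC0
s_4 = InvRound(s_3, k_2) = 0x114FFD
s_5 = InvRound(s_4, k_1) = 0x61A114
s_6 = InvRound(s_5, k_0) = 0x15261A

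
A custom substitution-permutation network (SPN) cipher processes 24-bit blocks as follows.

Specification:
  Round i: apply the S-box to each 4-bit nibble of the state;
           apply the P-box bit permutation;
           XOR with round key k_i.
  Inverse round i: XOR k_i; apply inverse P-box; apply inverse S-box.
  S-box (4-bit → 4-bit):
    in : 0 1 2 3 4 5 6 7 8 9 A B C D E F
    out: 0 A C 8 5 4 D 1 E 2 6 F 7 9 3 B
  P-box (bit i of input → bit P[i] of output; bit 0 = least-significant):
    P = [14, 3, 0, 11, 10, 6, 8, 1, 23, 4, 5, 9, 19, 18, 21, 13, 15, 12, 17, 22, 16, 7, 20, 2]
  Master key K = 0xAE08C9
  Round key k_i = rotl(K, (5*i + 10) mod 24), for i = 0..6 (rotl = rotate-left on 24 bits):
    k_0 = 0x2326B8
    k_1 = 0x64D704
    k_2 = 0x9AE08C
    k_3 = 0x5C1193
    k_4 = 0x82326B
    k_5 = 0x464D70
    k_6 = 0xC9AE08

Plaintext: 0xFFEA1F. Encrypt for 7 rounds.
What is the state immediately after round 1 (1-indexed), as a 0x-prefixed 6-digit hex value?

s_0 = plaintext = 0xFFEA1F
s_1 = Round(s_0, k_0) = 0x6EFE46
s_2 = Round(s_1, k_1) = 0xF92A11
s_3 = Round(s_2, k_2) = 0xBBD872
s_4 = Round(s_3, k_3) = 0x07AF26
s_5 = Round(s_4, k_4) = 0x26F978
s_6 = Round(s_5, k_5) = 0x18E16D
s_7 = Round(s_6, k_6) = 0x87F19E

0x6EFE46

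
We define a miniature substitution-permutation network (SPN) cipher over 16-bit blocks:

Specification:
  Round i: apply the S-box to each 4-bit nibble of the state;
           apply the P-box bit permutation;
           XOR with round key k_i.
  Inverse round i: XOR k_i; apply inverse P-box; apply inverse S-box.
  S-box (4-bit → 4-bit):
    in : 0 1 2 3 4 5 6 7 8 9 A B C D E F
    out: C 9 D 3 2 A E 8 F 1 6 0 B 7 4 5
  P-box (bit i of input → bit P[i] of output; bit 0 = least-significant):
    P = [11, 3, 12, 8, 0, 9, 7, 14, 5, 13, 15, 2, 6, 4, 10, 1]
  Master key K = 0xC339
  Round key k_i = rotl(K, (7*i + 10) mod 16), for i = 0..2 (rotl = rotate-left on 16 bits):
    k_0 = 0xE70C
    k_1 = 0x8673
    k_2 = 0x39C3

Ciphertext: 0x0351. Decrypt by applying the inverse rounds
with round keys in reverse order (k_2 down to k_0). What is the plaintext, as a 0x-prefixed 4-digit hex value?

0x2250

s_0 = ciphertext = 0x0351
s_1 = InvRound(s_0, k_2) = 0x54AF
s_2 = InvRound(s_1, k_1) = 0x306A
s_3 = InvRound(s_2, k_0) = 0x2250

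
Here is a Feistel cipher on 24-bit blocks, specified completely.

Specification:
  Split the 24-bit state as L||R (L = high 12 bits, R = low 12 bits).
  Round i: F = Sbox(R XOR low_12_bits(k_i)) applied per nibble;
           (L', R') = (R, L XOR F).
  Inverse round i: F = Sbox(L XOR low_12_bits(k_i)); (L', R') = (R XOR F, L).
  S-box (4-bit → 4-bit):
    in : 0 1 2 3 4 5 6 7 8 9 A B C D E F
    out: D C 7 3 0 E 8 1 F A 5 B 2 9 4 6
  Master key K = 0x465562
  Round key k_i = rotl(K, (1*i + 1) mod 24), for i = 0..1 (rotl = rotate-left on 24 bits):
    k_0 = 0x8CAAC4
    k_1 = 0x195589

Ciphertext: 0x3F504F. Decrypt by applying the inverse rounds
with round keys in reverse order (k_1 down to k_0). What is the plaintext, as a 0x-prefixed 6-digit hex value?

s_0 = ciphertext = 0x3F504F
s_1 = InvRound(s_0, k_1) = 0x85D3F5
s_2 = InvRound(s_1, k_0) = 0x45F85D

0x45F85D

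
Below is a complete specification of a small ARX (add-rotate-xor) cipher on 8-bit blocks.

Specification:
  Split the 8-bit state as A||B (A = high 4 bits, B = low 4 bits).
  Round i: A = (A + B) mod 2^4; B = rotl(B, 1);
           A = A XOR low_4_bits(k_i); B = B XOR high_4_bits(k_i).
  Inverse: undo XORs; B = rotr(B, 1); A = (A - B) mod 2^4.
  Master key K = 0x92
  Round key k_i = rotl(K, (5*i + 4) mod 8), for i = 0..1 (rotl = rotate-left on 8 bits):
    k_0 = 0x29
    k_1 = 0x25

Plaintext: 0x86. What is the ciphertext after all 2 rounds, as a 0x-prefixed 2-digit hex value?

s_0 = plaintext = 0x86
s_1 = Round(s_0, k_0) = 0x7E
s_2 = Round(s_1, k_1) = 0x0F

0x0F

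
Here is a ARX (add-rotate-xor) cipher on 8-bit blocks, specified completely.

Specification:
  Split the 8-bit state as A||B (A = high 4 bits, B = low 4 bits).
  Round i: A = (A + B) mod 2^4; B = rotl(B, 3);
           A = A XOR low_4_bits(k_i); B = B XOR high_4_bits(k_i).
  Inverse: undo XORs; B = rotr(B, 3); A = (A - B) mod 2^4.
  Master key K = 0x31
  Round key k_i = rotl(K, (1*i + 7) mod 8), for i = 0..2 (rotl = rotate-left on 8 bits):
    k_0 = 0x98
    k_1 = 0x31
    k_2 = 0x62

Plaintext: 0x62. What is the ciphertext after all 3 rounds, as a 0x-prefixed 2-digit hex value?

s_0 = plaintext = 0x62
s_1 = Round(s_0, k_0) = 0x08
s_2 = Round(s_1, k_1) = 0x97
s_3 = Round(s_2, k_2) = 0x2D

0x2D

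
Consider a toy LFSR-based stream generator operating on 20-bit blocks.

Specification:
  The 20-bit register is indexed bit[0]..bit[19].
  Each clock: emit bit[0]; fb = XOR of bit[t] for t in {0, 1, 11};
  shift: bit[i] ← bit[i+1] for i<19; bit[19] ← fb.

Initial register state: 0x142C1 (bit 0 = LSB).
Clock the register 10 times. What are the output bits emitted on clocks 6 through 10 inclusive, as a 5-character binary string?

01101

reg_0 = 0x142C1
clock 1: out=1, reg = 0x8A160
clock 2: out=0, reg = 0x450B0
clock 3: out=0, reg = 0x22858
clock 4: out=0, reg = 0x9142C
clock 5: out=0, reg = 0x48A16
clock 6: out=0, reg = 0x2450B
clock 7: out=1, reg = 0x12285
clock 8: out=1, reg = 0x89142
clock 9: out=0, reg = 0xC48A1
clock 10: out=1, reg = 0x62450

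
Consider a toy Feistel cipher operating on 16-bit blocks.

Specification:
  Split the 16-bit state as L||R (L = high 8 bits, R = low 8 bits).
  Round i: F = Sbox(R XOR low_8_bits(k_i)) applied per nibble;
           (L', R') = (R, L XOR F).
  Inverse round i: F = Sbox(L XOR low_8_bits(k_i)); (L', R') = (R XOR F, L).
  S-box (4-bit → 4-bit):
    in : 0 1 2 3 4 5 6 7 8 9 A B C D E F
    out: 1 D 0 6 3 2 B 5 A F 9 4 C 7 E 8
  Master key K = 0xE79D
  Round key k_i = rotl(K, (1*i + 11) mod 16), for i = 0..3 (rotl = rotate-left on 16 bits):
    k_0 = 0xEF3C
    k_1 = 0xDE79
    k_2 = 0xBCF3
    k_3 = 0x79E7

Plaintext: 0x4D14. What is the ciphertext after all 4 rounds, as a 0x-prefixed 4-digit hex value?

0xE862

s_0 = plaintext = 0x4D14
s_1 = Round(s_0, k_0) = 0x1447
s_2 = Round(s_1, k_1) = 0x477A
s_3 = Round(s_2, k_2) = 0x7AE8
s_4 = Round(s_3, k_3) = 0xE862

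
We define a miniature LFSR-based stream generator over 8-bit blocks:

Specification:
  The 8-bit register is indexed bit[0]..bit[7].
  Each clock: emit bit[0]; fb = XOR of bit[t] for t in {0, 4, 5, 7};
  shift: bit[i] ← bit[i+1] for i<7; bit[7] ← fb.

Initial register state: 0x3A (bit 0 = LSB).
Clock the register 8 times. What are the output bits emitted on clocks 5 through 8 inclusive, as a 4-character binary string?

reg_0 = 0x3A
clock 1: out=0, reg = 0x1D
clock 2: out=1, reg = 0x0E
clock 3: out=0, reg = 0x07
clock 4: out=1, reg = 0x83
clock 5: out=1, reg = 0x41
clock 6: out=1, reg = 0xA0
clock 7: out=0, reg = 0x50
clock 8: out=0, reg = 0xA8

1100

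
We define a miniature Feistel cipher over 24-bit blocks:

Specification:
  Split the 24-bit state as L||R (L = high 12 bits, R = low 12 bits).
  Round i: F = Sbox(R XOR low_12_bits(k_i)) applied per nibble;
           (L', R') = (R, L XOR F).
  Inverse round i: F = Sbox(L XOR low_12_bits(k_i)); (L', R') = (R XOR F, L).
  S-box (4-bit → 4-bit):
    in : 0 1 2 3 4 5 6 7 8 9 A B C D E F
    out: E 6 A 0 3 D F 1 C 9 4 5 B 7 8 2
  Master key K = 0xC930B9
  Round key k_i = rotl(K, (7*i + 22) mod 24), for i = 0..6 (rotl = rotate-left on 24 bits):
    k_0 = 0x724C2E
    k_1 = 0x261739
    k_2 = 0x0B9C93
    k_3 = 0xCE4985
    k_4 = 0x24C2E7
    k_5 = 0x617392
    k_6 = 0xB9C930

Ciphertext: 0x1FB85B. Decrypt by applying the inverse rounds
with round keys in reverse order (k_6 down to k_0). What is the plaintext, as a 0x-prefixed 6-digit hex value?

0x47B9D5

s_0 = ciphertext = 0x1FB85B
s_1 = InvRound(s_0, k_6) = 0x4EE1FB
s_2 = InvRound(s_1, k_5) = 0x0E04EE
s_3 = InvRound(s_2, k_4) = 0xE0F0E0
s_4 = InvRound(s_3, k_3) = 0x124E0F
s_5 = InvRound(s_4, k_2) = 0x95E124
s_6 = InvRound(s_5, k_1) = 0x9D595E
s_7 = InvRound(s_6, k_0) = 0x47B9D5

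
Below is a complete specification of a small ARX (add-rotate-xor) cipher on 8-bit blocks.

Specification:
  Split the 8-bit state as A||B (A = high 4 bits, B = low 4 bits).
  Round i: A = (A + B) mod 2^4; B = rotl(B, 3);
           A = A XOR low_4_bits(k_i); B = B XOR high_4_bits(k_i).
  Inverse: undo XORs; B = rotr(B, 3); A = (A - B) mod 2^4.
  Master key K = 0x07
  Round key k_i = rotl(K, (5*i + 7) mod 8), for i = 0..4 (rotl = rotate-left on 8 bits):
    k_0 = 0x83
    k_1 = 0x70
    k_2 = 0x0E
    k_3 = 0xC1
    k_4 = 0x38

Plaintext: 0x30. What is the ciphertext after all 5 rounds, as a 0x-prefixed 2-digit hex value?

0x73

s_0 = plaintext = 0x30
s_1 = Round(s_0, k_0) = 0x08
s_2 = Round(s_1, k_1) = 0x83
s_3 = Round(s_2, k_2) = 0x59
s_4 = Round(s_3, k_3) = 0xF0
s_5 = Round(s_4, k_4) = 0x73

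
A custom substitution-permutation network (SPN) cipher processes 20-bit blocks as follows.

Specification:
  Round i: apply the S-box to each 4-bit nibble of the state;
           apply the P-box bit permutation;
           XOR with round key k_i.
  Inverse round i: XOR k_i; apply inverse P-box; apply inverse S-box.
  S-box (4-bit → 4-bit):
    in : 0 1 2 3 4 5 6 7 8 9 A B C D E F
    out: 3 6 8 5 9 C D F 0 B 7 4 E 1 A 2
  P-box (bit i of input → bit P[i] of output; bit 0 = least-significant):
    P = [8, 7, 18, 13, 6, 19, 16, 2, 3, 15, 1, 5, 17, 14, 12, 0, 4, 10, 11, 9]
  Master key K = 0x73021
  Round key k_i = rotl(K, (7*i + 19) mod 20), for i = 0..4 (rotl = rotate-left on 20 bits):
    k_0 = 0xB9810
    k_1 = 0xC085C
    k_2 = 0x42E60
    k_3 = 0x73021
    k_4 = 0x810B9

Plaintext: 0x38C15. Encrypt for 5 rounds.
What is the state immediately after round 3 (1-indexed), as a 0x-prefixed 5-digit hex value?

0x43984

s_0 = plaintext = 0x38C15
s_1 = Round(s_0, k_0) = 0x63022
s_2 = Round(s_1, k_1) = 0xEB240
s_3 = Round(s_2, k_2) = 0x43984
s_4 = Round(s_3, k_3) = 0x58319
s_5 = Round(s_4, k_4) = 0x13B33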